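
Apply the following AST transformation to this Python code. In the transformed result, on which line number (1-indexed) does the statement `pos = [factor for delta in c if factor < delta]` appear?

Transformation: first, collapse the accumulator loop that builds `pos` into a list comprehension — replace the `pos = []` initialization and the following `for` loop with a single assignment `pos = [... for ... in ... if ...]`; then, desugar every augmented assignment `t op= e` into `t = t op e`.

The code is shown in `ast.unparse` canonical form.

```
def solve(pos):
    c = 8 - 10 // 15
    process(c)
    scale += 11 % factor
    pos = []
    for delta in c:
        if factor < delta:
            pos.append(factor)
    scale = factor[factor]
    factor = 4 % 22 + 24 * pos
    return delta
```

Transformed code:
def solve(pos):
    c = 8 - 10 // 15
    process(c)
    scale = scale + 11 % factor
    pos = [factor for delta in c if factor < delta]
    scale = factor[factor]
    factor = 4 % 22 + 24 * pos
    return delta

5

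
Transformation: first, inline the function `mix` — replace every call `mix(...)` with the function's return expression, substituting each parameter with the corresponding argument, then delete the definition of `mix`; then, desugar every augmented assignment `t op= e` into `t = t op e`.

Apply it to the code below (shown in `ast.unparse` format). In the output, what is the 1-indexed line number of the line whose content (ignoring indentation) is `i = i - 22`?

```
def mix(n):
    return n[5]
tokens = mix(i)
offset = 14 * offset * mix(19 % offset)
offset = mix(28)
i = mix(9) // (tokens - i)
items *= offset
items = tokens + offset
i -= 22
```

Transformed code:
tokens = i[5]
offset = 14 * offset * (19 % offset)[5]
offset = 28[5]
i = 9[5] // (tokens - i)
items = items * offset
items = tokens + offset
i = i - 22

7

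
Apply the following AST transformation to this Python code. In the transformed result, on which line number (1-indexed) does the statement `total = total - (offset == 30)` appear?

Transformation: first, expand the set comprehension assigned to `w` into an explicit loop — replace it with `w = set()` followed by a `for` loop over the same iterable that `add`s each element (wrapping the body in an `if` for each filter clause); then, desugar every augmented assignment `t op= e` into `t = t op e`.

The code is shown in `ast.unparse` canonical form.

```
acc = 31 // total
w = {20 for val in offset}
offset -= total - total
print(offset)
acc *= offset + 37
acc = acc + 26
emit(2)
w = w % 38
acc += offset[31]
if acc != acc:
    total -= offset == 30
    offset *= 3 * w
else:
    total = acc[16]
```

13

Transformed code:
acc = 31 // total
w = set()
for val in offset:
    w.add(20)
offset = offset - (total - total)
print(offset)
acc = acc * (offset + 37)
acc = acc + 26
emit(2)
w = w % 38
acc = acc + offset[31]
if acc != acc:
    total = total - (offset == 30)
    offset = offset * (3 * w)
else:
    total = acc[16]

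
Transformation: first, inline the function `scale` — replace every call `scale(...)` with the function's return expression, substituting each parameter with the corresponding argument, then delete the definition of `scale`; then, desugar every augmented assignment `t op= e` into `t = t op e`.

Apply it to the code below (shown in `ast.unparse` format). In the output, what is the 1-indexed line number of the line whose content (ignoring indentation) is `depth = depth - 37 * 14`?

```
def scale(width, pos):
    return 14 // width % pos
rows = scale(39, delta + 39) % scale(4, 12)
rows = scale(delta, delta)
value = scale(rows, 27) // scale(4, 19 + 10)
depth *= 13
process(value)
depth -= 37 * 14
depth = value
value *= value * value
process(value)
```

6

Transformed code:
rows = 14 // 39 % (delta + 39) % (14 // 4 % 12)
rows = 14 // delta % delta
value = 14 // rows % 27 // (14 // 4 % (19 + 10))
depth = depth * 13
process(value)
depth = depth - 37 * 14
depth = value
value = value * (value * value)
process(value)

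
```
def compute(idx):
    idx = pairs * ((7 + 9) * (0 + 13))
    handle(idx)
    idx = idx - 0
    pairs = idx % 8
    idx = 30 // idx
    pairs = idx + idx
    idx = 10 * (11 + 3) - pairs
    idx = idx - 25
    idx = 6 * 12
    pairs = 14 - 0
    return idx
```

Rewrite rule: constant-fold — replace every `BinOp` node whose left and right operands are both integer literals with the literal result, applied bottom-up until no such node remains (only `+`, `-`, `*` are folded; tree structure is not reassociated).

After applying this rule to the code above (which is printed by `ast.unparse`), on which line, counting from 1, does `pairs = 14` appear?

11

Transformed code:
def compute(idx):
    idx = pairs * 208
    handle(idx)
    idx = idx - 0
    pairs = idx % 8
    idx = 30 // idx
    pairs = idx + idx
    idx = 140 - pairs
    idx = idx - 25
    idx = 72
    pairs = 14
    return idx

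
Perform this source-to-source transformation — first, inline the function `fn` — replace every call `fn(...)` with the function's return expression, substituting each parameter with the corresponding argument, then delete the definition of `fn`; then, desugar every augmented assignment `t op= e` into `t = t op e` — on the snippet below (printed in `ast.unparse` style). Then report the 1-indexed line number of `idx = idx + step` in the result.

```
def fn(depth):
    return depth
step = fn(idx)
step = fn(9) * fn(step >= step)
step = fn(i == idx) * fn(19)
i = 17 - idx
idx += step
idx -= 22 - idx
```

Transformed code:
step = idx
step = 9 * (step >= step)
step = (i == idx) * 19
i = 17 - idx
idx = idx + step
idx = idx - (22 - idx)

5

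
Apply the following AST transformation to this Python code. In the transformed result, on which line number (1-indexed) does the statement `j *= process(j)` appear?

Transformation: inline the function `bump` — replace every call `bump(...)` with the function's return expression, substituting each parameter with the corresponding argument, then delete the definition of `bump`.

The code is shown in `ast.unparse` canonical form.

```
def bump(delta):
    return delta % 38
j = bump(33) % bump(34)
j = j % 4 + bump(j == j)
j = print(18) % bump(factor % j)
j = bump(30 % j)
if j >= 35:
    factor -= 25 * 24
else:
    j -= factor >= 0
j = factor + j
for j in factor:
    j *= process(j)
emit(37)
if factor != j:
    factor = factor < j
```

11

Transformed code:
j = 33 % 38 % (34 % 38)
j = j % 4 + (j == j) % 38
j = print(18) % (factor % j % 38)
j = 30 % j % 38
if j >= 35:
    factor -= 25 * 24
else:
    j -= factor >= 0
j = factor + j
for j in factor:
    j *= process(j)
emit(37)
if factor != j:
    factor = factor < j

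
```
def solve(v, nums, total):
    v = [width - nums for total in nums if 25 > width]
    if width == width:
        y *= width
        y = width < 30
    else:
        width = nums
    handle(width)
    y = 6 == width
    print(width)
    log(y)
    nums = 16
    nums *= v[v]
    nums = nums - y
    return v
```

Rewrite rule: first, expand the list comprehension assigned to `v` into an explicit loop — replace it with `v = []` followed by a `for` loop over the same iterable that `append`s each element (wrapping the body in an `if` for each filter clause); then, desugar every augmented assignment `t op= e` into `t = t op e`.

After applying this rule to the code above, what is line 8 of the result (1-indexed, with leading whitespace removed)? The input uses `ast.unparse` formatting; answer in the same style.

Transformed code:
def solve(v, nums, total):
    v = []
    for total in nums:
        if 25 > width:
            v.append(width - nums)
    if width == width:
        y = y * width
        y = width < 30
    else:
        width = nums
    handle(width)
    y = 6 == width
    print(width)
    log(y)
    nums = 16
    nums = nums * v[v]
    nums = nums - y
    return v

y = width < 30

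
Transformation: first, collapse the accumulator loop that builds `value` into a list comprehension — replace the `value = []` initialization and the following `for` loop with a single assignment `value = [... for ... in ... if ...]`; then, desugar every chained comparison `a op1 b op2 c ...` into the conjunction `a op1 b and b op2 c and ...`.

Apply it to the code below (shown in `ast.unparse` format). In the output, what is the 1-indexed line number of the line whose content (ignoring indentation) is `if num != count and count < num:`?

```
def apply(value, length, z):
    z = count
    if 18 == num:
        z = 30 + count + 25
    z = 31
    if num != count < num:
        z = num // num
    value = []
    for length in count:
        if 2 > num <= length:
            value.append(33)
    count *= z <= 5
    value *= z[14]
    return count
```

Transformed code:
def apply(value, length, z):
    z = count
    if 18 == num:
        z = 30 + count + 25
    z = 31
    if num != count and count < num:
        z = num // num
    value = [33 for length in count if 2 > num and num <= length]
    count *= z <= 5
    value *= z[14]
    return count

6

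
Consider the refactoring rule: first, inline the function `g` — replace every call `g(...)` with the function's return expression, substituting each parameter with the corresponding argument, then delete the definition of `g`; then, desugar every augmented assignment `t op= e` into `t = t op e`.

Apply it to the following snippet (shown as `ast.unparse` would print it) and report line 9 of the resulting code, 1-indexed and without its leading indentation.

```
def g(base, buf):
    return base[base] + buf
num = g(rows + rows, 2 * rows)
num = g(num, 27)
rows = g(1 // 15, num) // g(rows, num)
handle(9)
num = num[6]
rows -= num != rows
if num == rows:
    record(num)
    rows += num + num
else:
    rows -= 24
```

Transformed code:
num = (rows + rows)[rows + rows] + 2 * rows
num = num[num] + 27
rows = ((1 // 15)[1 // 15] + num) // (rows[rows] + num)
handle(9)
num = num[6]
rows = rows - (num != rows)
if num == rows:
    record(num)
    rows = rows + (num + num)
else:
    rows = rows - 24

rows = rows + (num + num)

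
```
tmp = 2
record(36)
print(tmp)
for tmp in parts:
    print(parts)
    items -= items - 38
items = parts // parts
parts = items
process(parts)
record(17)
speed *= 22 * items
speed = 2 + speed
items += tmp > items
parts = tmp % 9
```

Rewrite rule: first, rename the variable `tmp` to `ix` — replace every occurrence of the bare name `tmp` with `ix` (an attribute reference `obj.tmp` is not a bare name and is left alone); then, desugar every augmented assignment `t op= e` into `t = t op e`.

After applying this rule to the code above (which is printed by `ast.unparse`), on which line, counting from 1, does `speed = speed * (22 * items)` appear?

Transformed code:
ix = 2
record(36)
print(ix)
for ix in parts:
    print(parts)
    items = items - (items - 38)
items = parts // parts
parts = items
process(parts)
record(17)
speed = speed * (22 * items)
speed = 2 + speed
items = items + (ix > items)
parts = ix % 9

11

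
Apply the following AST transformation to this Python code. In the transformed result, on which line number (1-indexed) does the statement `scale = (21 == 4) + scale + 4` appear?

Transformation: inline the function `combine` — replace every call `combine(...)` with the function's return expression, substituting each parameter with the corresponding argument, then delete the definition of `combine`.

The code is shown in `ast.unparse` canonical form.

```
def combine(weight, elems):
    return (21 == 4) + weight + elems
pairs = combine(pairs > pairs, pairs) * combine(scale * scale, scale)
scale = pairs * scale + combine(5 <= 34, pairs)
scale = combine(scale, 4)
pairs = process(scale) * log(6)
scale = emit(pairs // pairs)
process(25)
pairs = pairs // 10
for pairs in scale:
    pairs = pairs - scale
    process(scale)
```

Transformed code:
pairs = ((21 == 4) + (pairs > pairs) + pairs) * ((21 == 4) + scale * scale + scale)
scale = pairs * scale + ((21 == 4) + (5 <= 34) + pairs)
scale = (21 == 4) + scale + 4
pairs = process(scale) * log(6)
scale = emit(pairs // pairs)
process(25)
pairs = pairs // 10
for pairs in scale:
    pairs = pairs - scale
    process(scale)

3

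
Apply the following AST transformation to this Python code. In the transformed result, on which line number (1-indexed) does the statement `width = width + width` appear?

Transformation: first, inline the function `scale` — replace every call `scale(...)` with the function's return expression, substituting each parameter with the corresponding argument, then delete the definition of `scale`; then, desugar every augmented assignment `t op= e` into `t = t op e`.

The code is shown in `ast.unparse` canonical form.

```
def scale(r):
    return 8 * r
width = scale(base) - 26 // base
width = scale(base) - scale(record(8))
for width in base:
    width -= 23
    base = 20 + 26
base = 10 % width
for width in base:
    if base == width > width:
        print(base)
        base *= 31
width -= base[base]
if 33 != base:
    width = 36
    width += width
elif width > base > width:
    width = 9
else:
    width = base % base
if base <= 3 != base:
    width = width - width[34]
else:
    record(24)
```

Transformed code:
width = 8 * base - 26 // base
width = 8 * base - 8 * record(8)
for width in base:
    width = width - 23
    base = 20 + 26
base = 10 % width
for width in base:
    if base == width > width:
        print(base)
        base = base * 31
width = width - base[base]
if 33 != base:
    width = 36
    width = width + width
elif width > base > width:
    width = 9
else:
    width = base % base
if base <= 3 != base:
    width = width - width[34]
else:
    record(24)

14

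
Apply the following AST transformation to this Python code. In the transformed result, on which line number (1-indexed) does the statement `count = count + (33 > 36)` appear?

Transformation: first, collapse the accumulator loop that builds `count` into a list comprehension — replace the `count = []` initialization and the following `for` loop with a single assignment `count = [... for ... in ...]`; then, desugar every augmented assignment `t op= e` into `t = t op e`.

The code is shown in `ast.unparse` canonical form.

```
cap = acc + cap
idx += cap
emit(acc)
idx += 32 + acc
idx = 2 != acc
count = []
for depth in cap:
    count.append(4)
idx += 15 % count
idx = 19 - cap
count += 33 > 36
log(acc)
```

Transformed code:
cap = acc + cap
idx = idx + cap
emit(acc)
idx = idx + (32 + acc)
idx = 2 != acc
count = [4 for depth in cap]
idx = idx + 15 % count
idx = 19 - cap
count = count + (33 > 36)
log(acc)

9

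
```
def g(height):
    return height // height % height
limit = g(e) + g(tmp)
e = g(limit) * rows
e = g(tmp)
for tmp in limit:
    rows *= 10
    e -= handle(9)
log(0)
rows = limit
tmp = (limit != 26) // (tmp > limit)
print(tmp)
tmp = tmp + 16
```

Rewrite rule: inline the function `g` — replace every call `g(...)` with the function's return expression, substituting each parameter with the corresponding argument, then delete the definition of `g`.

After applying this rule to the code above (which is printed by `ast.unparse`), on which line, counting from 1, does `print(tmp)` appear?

Transformed code:
limit = e // e % e + tmp // tmp % tmp
e = limit // limit % limit * rows
e = tmp // tmp % tmp
for tmp in limit:
    rows *= 10
    e -= handle(9)
log(0)
rows = limit
tmp = (limit != 26) // (tmp > limit)
print(tmp)
tmp = tmp + 16

10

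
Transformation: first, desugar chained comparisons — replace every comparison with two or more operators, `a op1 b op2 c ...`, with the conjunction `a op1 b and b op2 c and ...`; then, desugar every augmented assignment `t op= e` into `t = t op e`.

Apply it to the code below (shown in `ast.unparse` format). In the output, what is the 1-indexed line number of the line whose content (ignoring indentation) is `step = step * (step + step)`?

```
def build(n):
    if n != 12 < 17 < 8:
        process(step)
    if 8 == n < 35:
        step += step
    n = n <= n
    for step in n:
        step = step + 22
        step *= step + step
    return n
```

Transformed code:
def build(n):
    if n != 12 and 12 < 17 and (17 < 8):
        process(step)
    if 8 == n and n < 35:
        step = step + step
    n = n <= n
    for step in n:
        step = step + 22
        step = step * (step + step)
    return n

9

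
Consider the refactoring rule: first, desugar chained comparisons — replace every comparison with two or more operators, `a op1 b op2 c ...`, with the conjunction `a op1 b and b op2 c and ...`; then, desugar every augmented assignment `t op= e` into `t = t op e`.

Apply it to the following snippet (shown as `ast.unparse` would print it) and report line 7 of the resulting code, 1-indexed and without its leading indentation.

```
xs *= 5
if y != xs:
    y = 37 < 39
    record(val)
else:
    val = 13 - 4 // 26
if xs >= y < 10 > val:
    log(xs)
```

Transformed code:
xs = xs * 5
if y != xs:
    y = 37 < 39
    record(val)
else:
    val = 13 - 4 // 26
if xs >= y and y < 10 and (10 > val):
    log(xs)

if xs >= y and y < 10 and (10 > val):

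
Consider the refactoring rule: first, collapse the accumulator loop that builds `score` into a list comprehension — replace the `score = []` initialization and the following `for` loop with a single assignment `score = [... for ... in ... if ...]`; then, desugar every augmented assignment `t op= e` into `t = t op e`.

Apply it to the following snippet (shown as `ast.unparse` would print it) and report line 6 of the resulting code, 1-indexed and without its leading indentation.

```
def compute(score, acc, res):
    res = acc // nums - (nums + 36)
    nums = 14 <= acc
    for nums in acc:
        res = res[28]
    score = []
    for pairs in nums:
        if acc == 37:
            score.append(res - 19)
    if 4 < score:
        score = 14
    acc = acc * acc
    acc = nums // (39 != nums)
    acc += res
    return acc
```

score = [res - 19 for pairs in nums if acc == 37]

Transformed code:
def compute(score, acc, res):
    res = acc // nums - (nums + 36)
    nums = 14 <= acc
    for nums in acc:
        res = res[28]
    score = [res - 19 for pairs in nums if acc == 37]
    if 4 < score:
        score = 14
    acc = acc * acc
    acc = nums // (39 != nums)
    acc = acc + res
    return acc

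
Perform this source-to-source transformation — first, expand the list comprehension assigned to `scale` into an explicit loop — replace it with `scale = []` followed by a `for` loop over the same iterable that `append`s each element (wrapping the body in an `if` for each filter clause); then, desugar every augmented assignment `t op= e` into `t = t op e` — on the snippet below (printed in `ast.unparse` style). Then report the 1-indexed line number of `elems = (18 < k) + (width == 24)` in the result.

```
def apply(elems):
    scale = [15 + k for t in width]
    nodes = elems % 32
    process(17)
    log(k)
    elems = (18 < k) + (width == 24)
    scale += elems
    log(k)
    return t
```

Transformed code:
def apply(elems):
    scale = []
    for t in width:
        scale.append(15 + k)
    nodes = elems % 32
    process(17)
    log(k)
    elems = (18 < k) + (width == 24)
    scale = scale + elems
    log(k)
    return t

8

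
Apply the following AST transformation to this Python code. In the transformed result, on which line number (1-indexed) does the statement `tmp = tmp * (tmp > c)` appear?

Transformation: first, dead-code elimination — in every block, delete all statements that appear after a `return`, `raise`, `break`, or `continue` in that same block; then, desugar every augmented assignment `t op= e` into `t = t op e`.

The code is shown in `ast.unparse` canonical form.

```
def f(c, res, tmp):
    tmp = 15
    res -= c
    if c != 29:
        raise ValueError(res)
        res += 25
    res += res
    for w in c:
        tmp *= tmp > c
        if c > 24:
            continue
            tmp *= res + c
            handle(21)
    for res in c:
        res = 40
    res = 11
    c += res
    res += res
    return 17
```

8

Transformed code:
def f(c, res, tmp):
    tmp = 15
    res = res - c
    if c != 29:
        raise ValueError(res)
    res = res + res
    for w in c:
        tmp = tmp * (tmp > c)
        if c > 24:
            continue
    for res in c:
        res = 40
    res = 11
    c = c + res
    res = res + res
    return 17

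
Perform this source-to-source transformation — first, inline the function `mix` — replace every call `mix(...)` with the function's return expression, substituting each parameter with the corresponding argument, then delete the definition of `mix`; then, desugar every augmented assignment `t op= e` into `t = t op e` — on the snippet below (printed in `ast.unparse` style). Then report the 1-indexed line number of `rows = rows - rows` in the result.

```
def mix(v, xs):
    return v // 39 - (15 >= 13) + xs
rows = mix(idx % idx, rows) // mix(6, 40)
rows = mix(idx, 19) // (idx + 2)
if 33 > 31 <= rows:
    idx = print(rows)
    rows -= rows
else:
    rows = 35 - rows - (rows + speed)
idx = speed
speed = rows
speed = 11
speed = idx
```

Transformed code:
rows = (idx % idx // 39 - (15 >= 13) + rows) // (6 // 39 - (15 >= 13) + 40)
rows = (idx // 39 - (15 >= 13) + 19) // (idx + 2)
if 33 > 31 <= rows:
    idx = print(rows)
    rows = rows - rows
else:
    rows = 35 - rows - (rows + speed)
idx = speed
speed = rows
speed = 11
speed = idx

5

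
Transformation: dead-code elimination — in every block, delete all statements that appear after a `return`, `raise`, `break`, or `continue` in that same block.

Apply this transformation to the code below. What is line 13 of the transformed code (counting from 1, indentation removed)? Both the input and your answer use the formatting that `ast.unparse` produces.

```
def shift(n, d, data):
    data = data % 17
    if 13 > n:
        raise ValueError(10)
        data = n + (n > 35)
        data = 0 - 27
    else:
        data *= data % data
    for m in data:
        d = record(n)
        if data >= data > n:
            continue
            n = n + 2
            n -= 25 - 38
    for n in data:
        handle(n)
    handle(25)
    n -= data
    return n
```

handle(25)

Transformed code:
def shift(n, d, data):
    data = data % 17
    if 13 > n:
        raise ValueError(10)
    else:
        data *= data % data
    for m in data:
        d = record(n)
        if data >= data > n:
            continue
    for n in data:
        handle(n)
    handle(25)
    n -= data
    return n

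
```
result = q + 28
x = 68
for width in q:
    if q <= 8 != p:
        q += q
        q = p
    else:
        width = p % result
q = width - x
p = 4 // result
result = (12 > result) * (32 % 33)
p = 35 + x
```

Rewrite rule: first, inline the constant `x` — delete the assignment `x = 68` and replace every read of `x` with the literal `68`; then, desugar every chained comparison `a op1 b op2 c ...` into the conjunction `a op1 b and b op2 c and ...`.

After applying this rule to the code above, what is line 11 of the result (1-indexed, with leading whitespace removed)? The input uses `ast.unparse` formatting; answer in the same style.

Transformed code:
result = q + 28
for width in q:
    if q <= 8 and 8 != p:
        q += q
        q = p
    else:
        width = p % result
q = width - 68
p = 4 // result
result = (12 > result) * (32 % 33)
p = 35 + 68

p = 35 + 68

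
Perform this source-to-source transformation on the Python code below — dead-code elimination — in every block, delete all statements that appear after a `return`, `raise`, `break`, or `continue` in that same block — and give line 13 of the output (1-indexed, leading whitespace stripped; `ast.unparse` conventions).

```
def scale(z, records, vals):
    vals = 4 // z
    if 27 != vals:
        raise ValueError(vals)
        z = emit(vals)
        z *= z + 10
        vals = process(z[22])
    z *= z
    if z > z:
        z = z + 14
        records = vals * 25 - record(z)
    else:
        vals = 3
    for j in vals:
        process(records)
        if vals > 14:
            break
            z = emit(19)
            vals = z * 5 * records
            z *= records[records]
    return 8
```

if vals > 14:

Transformed code:
def scale(z, records, vals):
    vals = 4 // z
    if 27 != vals:
        raise ValueError(vals)
    z *= z
    if z > z:
        z = z + 14
        records = vals * 25 - record(z)
    else:
        vals = 3
    for j in vals:
        process(records)
        if vals > 14:
            break
    return 8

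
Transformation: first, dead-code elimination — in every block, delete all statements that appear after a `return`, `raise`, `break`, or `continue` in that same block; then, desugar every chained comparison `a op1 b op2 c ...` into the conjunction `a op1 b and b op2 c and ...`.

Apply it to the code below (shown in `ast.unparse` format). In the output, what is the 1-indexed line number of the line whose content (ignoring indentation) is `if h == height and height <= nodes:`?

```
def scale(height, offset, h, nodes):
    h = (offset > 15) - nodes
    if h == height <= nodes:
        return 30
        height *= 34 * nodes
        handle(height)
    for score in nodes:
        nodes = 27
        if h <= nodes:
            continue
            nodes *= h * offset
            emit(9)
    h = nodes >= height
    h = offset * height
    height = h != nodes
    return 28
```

Transformed code:
def scale(height, offset, h, nodes):
    h = (offset > 15) - nodes
    if h == height and height <= nodes:
        return 30
    for score in nodes:
        nodes = 27
        if h <= nodes:
            continue
    h = nodes >= height
    h = offset * height
    height = h != nodes
    return 28

3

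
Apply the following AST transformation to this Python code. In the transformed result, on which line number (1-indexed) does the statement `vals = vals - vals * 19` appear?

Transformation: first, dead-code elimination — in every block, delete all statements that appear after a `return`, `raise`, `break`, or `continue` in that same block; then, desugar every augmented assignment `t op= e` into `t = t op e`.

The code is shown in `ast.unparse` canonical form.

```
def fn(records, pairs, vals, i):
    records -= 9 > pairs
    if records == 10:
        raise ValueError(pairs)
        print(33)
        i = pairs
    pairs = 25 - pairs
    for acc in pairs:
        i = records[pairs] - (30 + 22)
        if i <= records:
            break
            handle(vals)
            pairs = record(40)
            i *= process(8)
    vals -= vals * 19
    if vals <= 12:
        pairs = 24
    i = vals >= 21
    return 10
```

10

Transformed code:
def fn(records, pairs, vals, i):
    records = records - (9 > pairs)
    if records == 10:
        raise ValueError(pairs)
    pairs = 25 - pairs
    for acc in pairs:
        i = records[pairs] - (30 + 22)
        if i <= records:
            break
    vals = vals - vals * 19
    if vals <= 12:
        pairs = 24
    i = vals >= 21
    return 10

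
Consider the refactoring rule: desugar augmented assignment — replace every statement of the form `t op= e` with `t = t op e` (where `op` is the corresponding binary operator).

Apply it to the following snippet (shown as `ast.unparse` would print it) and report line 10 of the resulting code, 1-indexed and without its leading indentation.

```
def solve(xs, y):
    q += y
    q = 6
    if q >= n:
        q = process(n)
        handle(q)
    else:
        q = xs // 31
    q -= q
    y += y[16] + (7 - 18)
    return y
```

y = y + (y[16] + (7 - 18))

Transformed code:
def solve(xs, y):
    q = q + y
    q = 6
    if q >= n:
        q = process(n)
        handle(q)
    else:
        q = xs // 31
    q = q - q
    y = y + (y[16] + (7 - 18))
    return y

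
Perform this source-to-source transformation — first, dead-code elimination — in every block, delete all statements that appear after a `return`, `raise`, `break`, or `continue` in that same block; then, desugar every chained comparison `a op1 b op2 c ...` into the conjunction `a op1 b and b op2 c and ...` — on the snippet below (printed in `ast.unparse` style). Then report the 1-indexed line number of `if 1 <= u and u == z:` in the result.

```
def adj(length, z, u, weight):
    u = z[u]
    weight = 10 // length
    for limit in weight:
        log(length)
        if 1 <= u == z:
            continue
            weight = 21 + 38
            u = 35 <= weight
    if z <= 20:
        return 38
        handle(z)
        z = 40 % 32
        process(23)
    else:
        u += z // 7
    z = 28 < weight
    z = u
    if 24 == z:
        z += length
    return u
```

6

Transformed code:
def adj(length, z, u, weight):
    u = z[u]
    weight = 10 // length
    for limit in weight:
        log(length)
        if 1 <= u and u == z:
            continue
    if z <= 20:
        return 38
    else:
        u += z // 7
    z = 28 < weight
    z = u
    if 24 == z:
        z += length
    return u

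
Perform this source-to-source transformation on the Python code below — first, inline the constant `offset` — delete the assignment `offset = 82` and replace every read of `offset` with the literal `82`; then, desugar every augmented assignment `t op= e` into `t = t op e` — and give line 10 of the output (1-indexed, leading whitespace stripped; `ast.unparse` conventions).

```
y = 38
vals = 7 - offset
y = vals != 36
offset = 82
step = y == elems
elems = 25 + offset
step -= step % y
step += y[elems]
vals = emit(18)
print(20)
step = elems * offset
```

Transformed code:
y = 38
vals = 7 - 82
y = vals != 36
step = y == elems
elems = 25 + 82
step = step - step % y
step = step + y[elems]
vals = emit(18)
print(20)
step = elems * 82

step = elems * 82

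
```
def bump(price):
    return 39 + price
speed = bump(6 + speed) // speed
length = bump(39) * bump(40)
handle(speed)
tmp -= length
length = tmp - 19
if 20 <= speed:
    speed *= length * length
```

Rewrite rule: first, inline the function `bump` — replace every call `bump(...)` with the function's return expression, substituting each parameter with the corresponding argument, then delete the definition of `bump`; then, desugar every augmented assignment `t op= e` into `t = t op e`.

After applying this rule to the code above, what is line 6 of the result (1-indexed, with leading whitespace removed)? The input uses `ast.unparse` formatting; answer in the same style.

Transformed code:
speed = (39 + (6 + speed)) // speed
length = (39 + 39) * (39 + 40)
handle(speed)
tmp = tmp - length
length = tmp - 19
if 20 <= speed:
    speed = speed * (length * length)

if 20 <= speed:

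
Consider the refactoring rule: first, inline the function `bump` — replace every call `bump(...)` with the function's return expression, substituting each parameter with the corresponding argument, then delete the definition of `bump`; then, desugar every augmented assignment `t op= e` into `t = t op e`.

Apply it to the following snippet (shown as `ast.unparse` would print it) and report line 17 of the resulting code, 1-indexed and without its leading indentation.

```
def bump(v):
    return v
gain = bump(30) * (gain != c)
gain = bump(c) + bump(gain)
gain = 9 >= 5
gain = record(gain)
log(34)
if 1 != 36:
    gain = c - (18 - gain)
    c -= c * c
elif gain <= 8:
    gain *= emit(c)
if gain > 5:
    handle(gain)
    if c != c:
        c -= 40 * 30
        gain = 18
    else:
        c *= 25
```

Transformed code:
gain = 30 * (gain != c)
gain = c + gain
gain = 9 >= 5
gain = record(gain)
log(34)
if 1 != 36:
    gain = c - (18 - gain)
    c = c - c * c
elif gain <= 8:
    gain = gain * emit(c)
if gain > 5:
    handle(gain)
    if c != c:
        c = c - 40 * 30
        gain = 18
    else:
        c = c * 25

c = c * 25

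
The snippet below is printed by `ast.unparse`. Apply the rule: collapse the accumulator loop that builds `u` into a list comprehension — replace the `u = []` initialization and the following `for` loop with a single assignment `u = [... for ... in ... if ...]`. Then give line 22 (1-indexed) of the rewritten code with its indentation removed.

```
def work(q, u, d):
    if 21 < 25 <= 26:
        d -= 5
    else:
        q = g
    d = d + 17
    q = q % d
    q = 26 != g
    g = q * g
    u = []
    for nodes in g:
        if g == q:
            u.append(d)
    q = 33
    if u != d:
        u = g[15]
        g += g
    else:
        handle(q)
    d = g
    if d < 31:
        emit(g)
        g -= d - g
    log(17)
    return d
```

Transformed code:
def work(q, u, d):
    if 21 < 25 <= 26:
        d -= 5
    else:
        q = g
    d = d + 17
    q = q % d
    q = 26 != g
    g = q * g
    u = [d for nodes in g if g == q]
    q = 33
    if u != d:
        u = g[15]
        g += g
    else:
        handle(q)
    d = g
    if d < 31:
        emit(g)
        g -= d - g
    log(17)
    return d

return d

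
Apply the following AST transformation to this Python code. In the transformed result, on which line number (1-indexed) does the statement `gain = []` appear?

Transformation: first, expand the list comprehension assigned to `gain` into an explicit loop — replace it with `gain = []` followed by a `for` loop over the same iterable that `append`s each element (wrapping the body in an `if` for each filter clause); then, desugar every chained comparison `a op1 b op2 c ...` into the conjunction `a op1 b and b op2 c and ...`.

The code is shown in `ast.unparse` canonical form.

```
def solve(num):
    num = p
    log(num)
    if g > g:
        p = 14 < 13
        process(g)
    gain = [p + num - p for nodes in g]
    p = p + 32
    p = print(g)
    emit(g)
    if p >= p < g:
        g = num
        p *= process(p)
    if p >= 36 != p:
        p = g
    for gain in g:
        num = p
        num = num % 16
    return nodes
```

Transformed code:
def solve(num):
    num = p
    log(num)
    if g > g:
        p = 14 < 13
        process(g)
    gain = []
    for nodes in g:
        gain.append(p + num - p)
    p = p + 32
    p = print(g)
    emit(g)
    if p >= p and p < g:
        g = num
        p *= process(p)
    if p >= 36 and 36 != p:
        p = g
    for gain in g:
        num = p
        num = num % 16
    return nodes

7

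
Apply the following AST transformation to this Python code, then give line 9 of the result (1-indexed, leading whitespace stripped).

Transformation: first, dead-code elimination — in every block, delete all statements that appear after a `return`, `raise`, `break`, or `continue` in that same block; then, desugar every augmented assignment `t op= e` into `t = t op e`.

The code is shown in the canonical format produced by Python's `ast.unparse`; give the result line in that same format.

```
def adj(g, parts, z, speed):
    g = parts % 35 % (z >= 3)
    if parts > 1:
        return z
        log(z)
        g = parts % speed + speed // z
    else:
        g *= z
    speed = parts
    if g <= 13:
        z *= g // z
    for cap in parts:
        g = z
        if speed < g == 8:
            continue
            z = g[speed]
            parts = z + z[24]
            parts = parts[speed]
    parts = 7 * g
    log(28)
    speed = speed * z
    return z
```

z = z * (g // z)

Transformed code:
def adj(g, parts, z, speed):
    g = parts % 35 % (z >= 3)
    if parts > 1:
        return z
    else:
        g = g * z
    speed = parts
    if g <= 13:
        z = z * (g // z)
    for cap in parts:
        g = z
        if speed < g == 8:
            continue
    parts = 7 * g
    log(28)
    speed = speed * z
    return z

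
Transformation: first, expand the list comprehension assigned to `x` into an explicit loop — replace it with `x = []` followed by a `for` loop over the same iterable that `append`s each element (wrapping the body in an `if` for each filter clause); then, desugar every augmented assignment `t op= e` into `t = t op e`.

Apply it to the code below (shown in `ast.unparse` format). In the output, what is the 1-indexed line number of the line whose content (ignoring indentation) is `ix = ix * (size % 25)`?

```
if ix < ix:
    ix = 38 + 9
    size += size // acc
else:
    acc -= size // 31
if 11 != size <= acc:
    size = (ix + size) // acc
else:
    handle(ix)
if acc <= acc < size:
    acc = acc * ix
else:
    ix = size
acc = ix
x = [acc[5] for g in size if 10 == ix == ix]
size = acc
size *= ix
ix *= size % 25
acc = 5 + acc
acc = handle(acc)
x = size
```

21

Transformed code:
if ix < ix:
    ix = 38 + 9
    size = size + size // acc
else:
    acc = acc - size // 31
if 11 != size <= acc:
    size = (ix + size) // acc
else:
    handle(ix)
if acc <= acc < size:
    acc = acc * ix
else:
    ix = size
acc = ix
x = []
for g in size:
    if 10 == ix == ix:
        x.append(acc[5])
size = acc
size = size * ix
ix = ix * (size % 25)
acc = 5 + acc
acc = handle(acc)
x = size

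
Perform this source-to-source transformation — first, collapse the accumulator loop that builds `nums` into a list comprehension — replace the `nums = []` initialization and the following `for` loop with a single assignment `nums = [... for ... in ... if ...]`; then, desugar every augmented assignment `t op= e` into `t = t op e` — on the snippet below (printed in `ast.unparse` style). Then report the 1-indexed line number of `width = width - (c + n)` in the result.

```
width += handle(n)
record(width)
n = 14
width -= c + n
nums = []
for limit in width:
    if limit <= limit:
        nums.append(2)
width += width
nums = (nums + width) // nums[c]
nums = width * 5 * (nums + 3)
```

4

Transformed code:
width = width + handle(n)
record(width)
n = 14
width = width - (c + n)
nums = [2 for limit in width if limit <= limit]
width = width + width
nums = (nums + width) // nums[c]
nums = width * 5 * (nums + 3)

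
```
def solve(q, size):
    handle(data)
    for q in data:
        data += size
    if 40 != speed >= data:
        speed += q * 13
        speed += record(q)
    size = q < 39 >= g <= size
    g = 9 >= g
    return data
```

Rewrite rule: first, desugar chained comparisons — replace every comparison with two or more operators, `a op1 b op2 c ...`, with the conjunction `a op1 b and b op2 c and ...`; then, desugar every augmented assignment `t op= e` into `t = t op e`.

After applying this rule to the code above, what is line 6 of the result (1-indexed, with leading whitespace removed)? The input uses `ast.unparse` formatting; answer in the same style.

Transformed code:
def solve(q, size):
    handle(data)
    for q in data:
        data = data + size
    if 40 != speed and speed >= data:
        speed = speed + q * 13
        speed = speed + record(q)
    size = q < 39 and 39 >= g and (g <= size)
    g = 9 >= g
    return data

speed = speed + q * 13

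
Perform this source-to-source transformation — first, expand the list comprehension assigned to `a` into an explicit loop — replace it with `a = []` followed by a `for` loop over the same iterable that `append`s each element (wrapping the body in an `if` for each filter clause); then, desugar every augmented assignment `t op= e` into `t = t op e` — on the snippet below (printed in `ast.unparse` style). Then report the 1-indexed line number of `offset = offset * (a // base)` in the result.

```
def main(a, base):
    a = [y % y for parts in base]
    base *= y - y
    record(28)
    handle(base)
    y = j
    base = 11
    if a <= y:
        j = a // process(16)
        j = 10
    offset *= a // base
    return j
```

Transformed code:
def main(a, base):
    a = []
    for parts in base:
        a.append(y % y)
    base = base * (y - y)
    record(28)
    handle(base)
    y = j
    base = 11
    if a <= y:
        j = a // process(16)
        j = 10
    offset = offset * (a // base)
    return j

13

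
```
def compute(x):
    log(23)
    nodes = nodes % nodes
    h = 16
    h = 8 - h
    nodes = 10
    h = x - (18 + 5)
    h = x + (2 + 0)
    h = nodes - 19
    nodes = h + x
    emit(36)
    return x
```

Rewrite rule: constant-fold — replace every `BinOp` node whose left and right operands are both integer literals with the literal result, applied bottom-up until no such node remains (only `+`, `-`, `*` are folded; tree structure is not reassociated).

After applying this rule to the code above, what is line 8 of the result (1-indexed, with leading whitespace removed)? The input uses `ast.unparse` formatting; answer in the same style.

Transformed code:
def compute(x):
    log(23)
    nodes = nodes % nodes
    h = 16
    h = 8 - h
    nodes = 10
    h = x - 23
    h = x + 2
    h = nodes - 19
    nodes = h + x
    emit(36)
    return x

h = x + 2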